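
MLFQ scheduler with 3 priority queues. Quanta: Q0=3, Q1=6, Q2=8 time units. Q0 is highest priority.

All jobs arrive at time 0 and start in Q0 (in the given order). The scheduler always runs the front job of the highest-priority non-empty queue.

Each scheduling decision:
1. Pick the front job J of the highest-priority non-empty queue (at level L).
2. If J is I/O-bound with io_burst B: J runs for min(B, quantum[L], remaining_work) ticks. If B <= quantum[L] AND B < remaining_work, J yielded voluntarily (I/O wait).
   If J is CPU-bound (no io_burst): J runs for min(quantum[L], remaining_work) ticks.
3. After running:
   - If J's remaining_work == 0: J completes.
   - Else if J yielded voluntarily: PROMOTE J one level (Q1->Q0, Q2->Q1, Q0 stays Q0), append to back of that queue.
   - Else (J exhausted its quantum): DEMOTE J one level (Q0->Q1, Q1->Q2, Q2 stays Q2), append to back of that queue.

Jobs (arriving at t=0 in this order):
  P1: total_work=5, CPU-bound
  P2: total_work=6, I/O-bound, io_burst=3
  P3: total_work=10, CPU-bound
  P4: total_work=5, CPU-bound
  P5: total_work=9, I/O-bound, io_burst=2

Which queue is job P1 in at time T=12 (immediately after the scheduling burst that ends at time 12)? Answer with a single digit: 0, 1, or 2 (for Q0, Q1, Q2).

t=0-3: P1@Q0 runs 3, rem=2, quantum used, demote→Q1. Q0=[P2,P3,P4,P5] Q1=[P1] Q2=[]
t=3-6: P2@Q0 runs 3, rem=3, I/O yield, promote→Q0. Q0=[P3,P4,P5,P2] Q1=[P1] Q2=[]
t=6-9: P3@Q0 runs 3, rem=7, quantum used, demote→Q1. Q0=[P4,P5,P2] Q1=[P1,P3] Q2=[]
t=9-12: P4@Q0 runs 3, rem=2, quantum used, demote→Q1. Q0=[P5,P2] Q1=[P1,P3,P4] Q2=[]
t=12-14: P5@Q0 runs 2, rem=7, I/O yield, promote→Q0. Q0=[P2,P5] Q1=[P1,P3,P4] Q2=[]
t=14-17: P2@Q0 runs 3, rem=0, completes. Q0=[P5] Q1=[P1,P3,P4] Q2=[]
t=17-19: P5@Q0 runs 2, rem=5, I/O yield, promote→Q0. Q0=[P5] Q1=[P1,P3,P4] Q2=[]
t=19-21: P5@Q0 runs 2, rem=3, I/O yield, promote→Q0. Q0=[P5] Q1=[P1,P3,P4] Q2=[]
t=21-23: P5@Q0 runs 2, rem=1, I/O yield, promote→Q0. Q0=[P5] Q1=[P1,P3,P4] Q2=[]
t=23-24: P5@Q0 runs 1, rem=0, completes. Q0=[] Q1=[P1,P3,P4] Q2=[]
t=24-26: P1@Q1 runs 2, rem=0, completes. Q0=[] Q1=[P3,P4] Q2=[]
t=26-32: P3@Q1 runs 6, rem=1, quantum used, demote→Q2. Q0=[] Q1=[P4] Q2=[P3]
t=32-34: P4@Q1 runs 2, rem=0, completes. Q0=[] Q1=[] Q2=[P3]
t=34-35: P3@Q2 runs 1, rem=0, completes. Q0=[] Q1=[] Q2=[]

Answer: 1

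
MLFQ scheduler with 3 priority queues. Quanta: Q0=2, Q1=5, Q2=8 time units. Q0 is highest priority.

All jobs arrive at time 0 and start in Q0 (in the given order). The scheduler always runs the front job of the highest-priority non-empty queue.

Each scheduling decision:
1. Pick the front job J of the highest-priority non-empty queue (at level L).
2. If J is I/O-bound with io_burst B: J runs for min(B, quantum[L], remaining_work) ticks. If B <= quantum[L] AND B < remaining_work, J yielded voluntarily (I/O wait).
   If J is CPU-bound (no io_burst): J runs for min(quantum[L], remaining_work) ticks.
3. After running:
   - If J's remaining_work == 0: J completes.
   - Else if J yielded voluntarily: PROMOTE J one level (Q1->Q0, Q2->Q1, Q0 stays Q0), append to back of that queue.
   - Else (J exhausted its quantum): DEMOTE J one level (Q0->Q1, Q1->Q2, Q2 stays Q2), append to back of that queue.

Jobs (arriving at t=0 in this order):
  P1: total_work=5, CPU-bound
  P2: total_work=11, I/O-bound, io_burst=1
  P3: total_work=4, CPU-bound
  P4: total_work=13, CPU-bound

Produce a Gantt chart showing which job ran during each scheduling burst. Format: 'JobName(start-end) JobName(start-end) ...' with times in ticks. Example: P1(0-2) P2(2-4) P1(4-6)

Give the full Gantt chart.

t=0-2: P1@Q0 runs 2, rem=3, quantum used, demote→Q1. Q0=[P2,P3,P4] Q1=[P1] Q2=[]
t=2-3: P2@Q0 runs 1, rem=10, I/O yield, promote→Q0. Q0=[P3,P4,P2] Q1=[P1] Q2=[]
t=3-5: P3@Q0 runs 2, rem=2, quantum used, demote→Q1. Q0=[P4,P2] Q1=[P1,P3] Q2=[]
t=5-7: P4@Q0 runs 2, rem=11, quantum used, demote→Q1. Q0=[P2] Q1=[P1,P3,P4] Q2=[]
t=7-8: P2@Q0 runs 1, rem=9, I/O yield, promote→Q0. Q0=[P2] Q1=[P1,P3,P4] Q2=[]
t=8-9: P2@Q0 runs 1, rem=8, I/O yield, promote→Q0. Q0=[P2] Q1=[P1,P3,P4] Q2=[]
t=9-10: P2@Q0 runs 1, rem=7, I/O yield, promote→Q0. Q0=[P2] Q1=[P1,P3,P4] Q2=[]
t=10-11: P2@Q0 runs 1, rem=6, I/O yield, promote→Q0. Q0=[P2] Q1=[P1,P3,P4] Q2=[]
t=11-12: P2@Q0 runs 1, rem=5, I/O yield, promote→Q0. Q0=[P2] Q1=[P1,P3,P4] Q2=[]
t=12-13: P2@Q0 runs 1, rem=4, I/O yield, promote→Q0. Q0=[P2] Q1=[P1,P3,P4] Q2=[]
t=13-14: P2@Q0 runs 1, rem=3, I/O yield, promote→Q0. Q0=[P2] Q1=[P1,P3,P4] Q2=[]
t=14-15: P2@Q0 runs 1, rem=2, I/O yield, promote→Q0. Q0=[P2] Q1=[P1,P3,P4] Q2=[]
t=15-16: P2@Q0 runs 1, rem=1, I/O yield, promote→Q0. Q0=[P2] Q1=[P1,P3,P4] Q2=[]
t=16-17: P2@Q0 runs 1, rem=0, completes. Q0=[] Q1=[P1,P3,P4] Q2=[]
t=17-20: P1@Q1 runs 3, rem=0, completes. Q0=[] Q1=[P3,P4] Q2=[]
t=20-22: P3@Q1 runs 2, rem=0, completes. Q0=[] Q1=[P4] Q2=[]
t=22-27: P4@Q1 runs 5, rem=6, quantum used, demote→Q2. Q0=[] Q1=[] Q2=[P4]
t=27-33: P4@Q2 runs 6, rem=0, completes. Q0=[] Q1=[] Q2=[]

Answer: P1(0-2) P2(2-3) P3(3-5) P4(5-7) P2(7-8) P2(8-9) P2(9-10) P2(10-11) P2(11-12) P2(12-13) P2(13-14) P2(14-15) P2(15-16) P2(16-17) P1(17-20) P3(20-22) P4(22-27) P4(27-33)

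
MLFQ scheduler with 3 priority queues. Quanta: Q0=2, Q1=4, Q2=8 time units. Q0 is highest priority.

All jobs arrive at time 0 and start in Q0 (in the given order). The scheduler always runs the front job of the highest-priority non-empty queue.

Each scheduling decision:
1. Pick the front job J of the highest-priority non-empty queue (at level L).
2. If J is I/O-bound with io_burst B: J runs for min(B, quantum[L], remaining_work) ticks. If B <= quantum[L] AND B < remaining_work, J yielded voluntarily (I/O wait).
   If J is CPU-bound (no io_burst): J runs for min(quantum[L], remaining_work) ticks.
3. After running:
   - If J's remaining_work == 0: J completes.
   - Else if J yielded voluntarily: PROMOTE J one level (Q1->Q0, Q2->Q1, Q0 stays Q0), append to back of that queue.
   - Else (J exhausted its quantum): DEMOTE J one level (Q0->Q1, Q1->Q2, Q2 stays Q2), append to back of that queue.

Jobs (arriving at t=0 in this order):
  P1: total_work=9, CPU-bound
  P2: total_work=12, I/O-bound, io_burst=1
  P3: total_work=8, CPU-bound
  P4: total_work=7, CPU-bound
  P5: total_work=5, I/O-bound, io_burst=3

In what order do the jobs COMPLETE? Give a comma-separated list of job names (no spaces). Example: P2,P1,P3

Answer: P2,P5,P1,P3,P4

Derivation:
t=0-2: P1@Q0 runs 2, rem=7, quantum used, demote→Q1. Q0=[P2,P3,P4,P5] Q1=[P1] Q2=[]
t=2-3: P2@Q0 runs 1, rem=11, I/O yield, promote→Q0. Q0=[P3,P4,P5,P2] Q1=[P1] Q2=[]
t=3-5: P3@Q0 runs 2, rem=6, quantum used, demote→Q1. Q0=[P4,P5,P2] Q1=[P1,P3] Q2=[]
t=5-7: P4@Q0 runs 2, rem=5, quantum used, demote→Q1. Q0=[P5,P2] Q1=[P1,P3,P4] Q2=[]
t=7-9: P5@Q0 runs 2, rem=3, quantum used, demote→Q1. Q0=[P2] Q1=[P1,P3,P4,P5] Q2=[]
t=9-10: P2@Q0 runs 1, rem=10, I/O yield, promote→Q0. Q0=[P2] Q1=[P1,P3,P4,P5] Q2=[]
t=10-11: P2@Q0 runs 1, rem=9, I/O yield, promote→Q0. Q0=[P2] Q1=[P1,P3,P4,P5] Q2=[]
t=11-12: P2@Q0 runs 1, rem=8, I/O yield, promote→Q0. Q0=[P2] Q1=[P1,P3,P4,P5] Q2=[]
t=12-13: P2@Q0 runs 1, rem=7, I/O yield, promote→Q0. Q0=[P2] Q1=[P1,P3,P4,P5] Q2=[]
t=13-14: P2@Q0 runs 1, rem=6, I/O yield, promote→Q0. Q0=[P2] Q1=[P1,P3,P4,P5] Q2=[]
t=14-15: P2@Q0 runs 1, rem=5, I/O yield, promote→Q0. Q0=[P2] Q1=[P1,P3,P4,P5] Q2=[]
t=15-16: P2@Q0 runs 1, rem=4, I/O yield, promote→Q0. Q0=[P2] Q1=[P1,P3,P4,P5] Q2=[]
t=16-17: P2@Q0 runs 1, rem=3, I/O yield, promote→Q0. Q0=[P2] Q1=[P1,P3,P4,P5] Q2=[]
t=17-18: P2@Q0 runs 1, rem=2, I/O yield, promote→Q0. Q0=[P2] Q1=[P1,P3,P4,P5] Q2=[]
t=18-19: P2@Q0 runs 1, rem=1, I/O yield, promote→Q0. Q0=[P2] Q1=[P1,P3,P4,P5] Q2=[]
t=19-20: P2@Q0 runs 1, rem=0, completes. Q0=[] Q1=[P1,P3,P4,P5] Q2=[]
t=20-24: P1@Q1 runs 4, rem=3, quantum used, demote→Q2. Q0=[] Q1=[P3,P4,P5] Q2=[P1]
t=24-28: P3@Q1 runs 4, rem=2, quantum used, demote→Q2. Q0=[] Q1=[P4,P5] Q2=[P1,P3]
t=28-32: P4@Q1 runs 4, rem=1, quantum used, demote→Q2. Q0=[] Q1=[P5] Q2=[P1,P3,P4]
t=32-35: P5@Q1 runs 3, rem=0, completes. Q0=[] Q1=[] Q2=[P1,P3,P4]
t=35-38: P1@Q2 runs 3, rem=0, completes. Q0=[] Q1=[] Q2=[P3,P4]
t=38-40: P3@Q2 runs 2, rem=0, completes. Q0=[] Q1=[] Q2=[P4]
t=40-41: P4@Q2 runs 1, rem=0, completes. Q0=[] Q1=[] Q2=[]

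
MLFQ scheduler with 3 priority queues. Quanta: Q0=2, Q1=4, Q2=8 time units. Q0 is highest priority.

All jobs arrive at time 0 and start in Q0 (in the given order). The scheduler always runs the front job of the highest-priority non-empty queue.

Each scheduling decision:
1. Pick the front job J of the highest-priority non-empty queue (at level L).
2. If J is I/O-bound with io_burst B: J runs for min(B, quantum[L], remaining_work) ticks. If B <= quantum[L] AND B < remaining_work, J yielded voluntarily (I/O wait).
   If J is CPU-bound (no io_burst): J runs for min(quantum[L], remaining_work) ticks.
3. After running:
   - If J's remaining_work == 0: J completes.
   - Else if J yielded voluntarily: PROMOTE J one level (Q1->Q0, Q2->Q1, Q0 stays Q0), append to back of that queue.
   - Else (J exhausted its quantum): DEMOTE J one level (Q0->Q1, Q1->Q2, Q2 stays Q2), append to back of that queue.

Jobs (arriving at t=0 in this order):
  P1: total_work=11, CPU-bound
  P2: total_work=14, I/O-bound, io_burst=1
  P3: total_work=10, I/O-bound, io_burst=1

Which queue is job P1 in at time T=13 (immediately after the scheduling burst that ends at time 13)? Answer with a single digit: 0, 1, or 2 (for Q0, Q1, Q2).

Answer: 1

Derivation:
t=0-2: P1@Q0 runs 2, rem=9, quantum used, demote→Q1. Q0=[P2,P3] Q1=[P1] Q2=[]
t=2-3: P2@Q0 runs 1, rem=13, I/O yield, promote→Q0. Q0=[P3,P2] Q1=[P1] Q2=[]
t=3-4: P3@Q0 runs 1, rem=9, I/O yield, promote→Q0. Q0=[P2,P3] Q1=[P1] Q2=[]
t=4-5: P2@Q0 runs 1, rem=12, I/O yield, promote→Q0. Q0=[P3,P2] Q1=[P1] Q2=[]
t=5-6: P3@Q0 runs 1, rem=8, I/O yield, promote→Q0. Q0=[P2,P3] Q1=[P1] Q2=[]
t=6-7: P2@Q0 runs 1, rem=11, I/O yield, promote→Q0. Q0=[P3,P2] Q1=[P1] Q2=[]
t=7-8: P3@Q0 runs 1, rem=7, I/O yield, promote→Q0. Q0=[P2,P3] Q1=[P1] Q2=[]
t=8-9: P2@Q0 runs 1, rem=10, I/O yield, promote→Q0. Q0=[P3,P2] Q1=[P1] Q2=[]
t=9-10: P3@Q0 runs 1, rem=6, I/O yield, promote→Q0. Q0=[P2,P3] Q1=[P1] Q2=[]
t=10-11: P2@Q0 runs 1, rem=9, I/O yield, promote→Q0. Q0=[P3,P2] Q1=[P1] Q2=[]
t=11-12: P3@Q0 runs 1, rem=5, I/O yield, promote→Q0. Q0=[P2,P3] Q1=[P1] Q2=[]
t=12-13: P2@Q0 runs 1, rem=8, I/O yield, promote→Q0. Q0=[P3,P2] Q1=[P1] Q2=[]
t=13-14: P3@Q0 runs 1, rem=4, I/O yield, promote→Q0. Q0=[P2,P3] Q1=[P1] Q2=[]
t=14-15: P2@Q0 runs 1, rem=7, I/O yield, promote→Q0. Q0=[P3,P2] Q1=[P1] Q2=[]
t=15-16: P3@Q0 runs 1, rem=3, I/O yield, promote→Q0. Q0=[P2,P3] Q1=[P1] Q2=[]
t=16-17: P2@Q0 runs 1, rem=6, I/O yield, promote→Q0. Q0=[P3,P2] Q1=[P1] Q2=[]
t=17-18: P3@Q0 runs 1, rem=2, I/O yield, promote→Q0. Q0=[P2,P3] Q1=[P1] Q2=[]
t=18-19: P2@Q0 runs 1, rem=5, I/O yield, promote→Q0. Q0=[P3,P2] Q1=[P1] Q2=[]
t=19-20: P3@Q0 runs 1, rem=1, I/O yield, promote→Q0. Q0=[P2,P3] Q1=[P1] Q2=[]
t=20-21: P2@Q0 runs 1, rem=4, I/O yield, promote→Q0. Q0=[P3,P2] Q1=[P1] Q2=[]
t=21-22: P3@Q0 runs 1, rem=0, completes. Q0=[P2] Q1=[P1] Q2=[]
t=22-23: P2@Q0 runs 1, rem=3, I/O yield, promote→Q0. Q0=[P2] Q1=[P1] Q2=[]
t=23-24: P2@Q0 runs 1, rem=2, I/O yield, promote→Q0. Q0=[P2] Q1=[P1] Q2=[]
t=24-25: P2@Q0 runs 1, rem=1, I/O yield, promote→Q0. Q0=[P2] Q1=[P1] Q2=[]
t=25-26: P2@Q0 runs 1, rem=0, completes. Q0=[] Q1=[P1] Q2=[]
t=26-30: P1@Q1 runs 4, rem=5, quantum used, demote→Q2. Q0=[] Q1=[] Q2=[P1]
t=30-35: P1@Q2 runs 5, rem=0, completes. Q0=[] Q1=[] Q2=[]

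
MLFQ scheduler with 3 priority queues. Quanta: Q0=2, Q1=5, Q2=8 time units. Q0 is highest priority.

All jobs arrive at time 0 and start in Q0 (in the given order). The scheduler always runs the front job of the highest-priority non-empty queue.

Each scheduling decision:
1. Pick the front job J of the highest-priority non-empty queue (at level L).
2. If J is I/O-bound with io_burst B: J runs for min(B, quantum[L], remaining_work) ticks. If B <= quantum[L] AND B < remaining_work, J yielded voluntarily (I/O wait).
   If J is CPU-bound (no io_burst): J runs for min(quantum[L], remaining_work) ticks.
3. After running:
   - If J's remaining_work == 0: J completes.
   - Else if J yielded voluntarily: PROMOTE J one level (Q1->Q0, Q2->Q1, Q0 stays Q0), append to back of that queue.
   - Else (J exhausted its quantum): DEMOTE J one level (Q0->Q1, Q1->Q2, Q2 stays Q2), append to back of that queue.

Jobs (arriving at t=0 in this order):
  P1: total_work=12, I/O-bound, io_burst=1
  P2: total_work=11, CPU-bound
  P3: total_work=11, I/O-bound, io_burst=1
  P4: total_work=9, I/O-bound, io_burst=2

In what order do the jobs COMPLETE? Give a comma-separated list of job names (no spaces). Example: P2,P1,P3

Answer: P4,P3,P1,P2

Derivation:
t=0-1: P1@Q0 runs 1, rem=11, I/O yield, promote→Q0. Q0=[P2,P3,P4,P1] Q1=[] Q2=[]
t=1-3: P2@Q0 runs 2, rem=9, quantum used, demote→Q1. Q0=[P3,P4,P1] Q1=[P2] Q2=[]
t=3-4: P3@Q0 runs 1, rem=10, I/O yield, promote→Q0. Q0=[P4,P1,P3] Q1=[P2] Q2=[]
t=4-6: P4@Q0 runs 2, rem=7, I/O yield, promote→Q0. Q0=[P1,P3,P4] Q1=[P2] Q2=[]
t=6-7: P1@Q0 runs 1, rem=10, I/O yield, promote→Q0. Q0=[P3,P4,P1] Q1=[P2] Q2=[]
t=7-8: P3@Q0 runs 1, rem=9, I/O yield, promote→Q0. Q0=[P4,P1,P3] Q1=[P2] Q2=[]
t=8-10: P4@Q0 runs 2, rem=5, I/O yield, promote→Q0. Q0=[P1,P3,P4] Q1=[P2] Q2=[]
t=10-11: P1@Q0 runs 1, rem=9, I/O yield, promote→Q0. Q0=[P3,P4,P1] Q1=[P2] Q2=[]
t=11-12: P3@Q0 runs 1, rem=8, I/O yield, promote→Q0. Q0=[P4,P1,P3] Q1=[P2] Q2=[]
t=12-14: P4@Q0 runs 2, rem=3, I/O yield, promote→Q0. Q0=[P1,P3,P4] Q1=[P2] Q2=[]
t=14-15: P1@Q0 runs 1, rem=8, I/O yield, promote→Q0. Q0=[P3,P4,P1] Q1=[P2] Q2=[]
t=15-16: P3@Q0 runs 1, rem=7, I/O yield, promote→Q0. Q0=[P4,P1,P3] Q1=[P2] Q2=[]
t=16-18: P4@Q0 runs 2, rem=1, I/O yield, promote→Q0. Q0=[P1,P3,P4] Q1=[P2] Q2=[]
t=18-19: P1@Q0 runs 1, rem=7, I/O yield, promote→Q0. Q0=[P3,P4,P1] Q1=[P2] Q2=[]
t=19-20: P3@Q0 runs 1, rem=6, I/O yield, promote→Q0. Q0=[P4,P1,P3] Q1=[P2] Q2=[]
t=20-21: P4@Q0 runs 1, rem=0, completes. Q0=[P1,P3] Q1=[P2] Q2=[]
t=21-22: P1@Q0 runs 1, rem=6, I/O yield, promote→Q0. Q0=[P3,P1] Q1=[P2] Q2=[]
t=22-23: P3@Q0 runs 1, rem=5, I/O yield, promote→Q0. Q0=[P1,P3] Q1=[P2] Q2=[]
t=23-24: P1@Q0 runs 1, rem=5, I/O yield, promote→Q0. Q0=[P3,P1] Q1=[P2] Q2=[]
t=24-25: P3@Q0 runs 1, rem=4, I/O yield, promote→Q0. Q0=[P1,P3] Q1=[P2] Q2=[]
t=25-26: P1@Q0 runs 1, rem=4, I/O yield, promote→Q0. Q0=[P3,P1] Q1=[P2] Q2=[]
t=26-27: P3@Q0 runs 1, rem=3, I/O yield, promote→Q0. Q0=[P1,P3] Q1=[P2] Q2=[]
t=27-28: P1@Q0 runs 1, rem=3, I/O yield, promote→Q0. Q0=[P3,P1] Q1=[P2] Q2=[]
t=28-29: P3@Q0 runs 1, rem=2, I/O yield, promote→Q0. Q0=[P1,P3] Q1=[P2] Q2=[]
t=29-30: P1@Q0 runs 1, rem=2, I/O yield, promote→Q0. Q0=[P3,P1] Q1=[P2] Q2=[]
t=30-31: P3@Q0 runs 1, rem=1, I/O yield, promote→Q0. Q0=[P1,P3] Q1=[P2] Q2=[]
t=31-32: P1@Q0 runs 1, rem=1, I/O yield, promote→Q0. Q0=[P3,P1] Q1=[P2] Q2=[]
t=32-33: P3@Q0 runs 1, rem=0, completes. Q0=[P1] Q1=[P2] Q2=[]
t=33-34: P1@Q0 runs 1, rem=0, completes. Q0=[] Q1=[P2] Q2=[]
t=34-39: P2@Q1 runs 5, rem=4, quantum used, demote→Q2. Q0=[] Q1=[] Q2=[P2]
t=39-43: P2@Q2 runs 4, rem=0, completes. Q0=[] Q1=[] Q2=[]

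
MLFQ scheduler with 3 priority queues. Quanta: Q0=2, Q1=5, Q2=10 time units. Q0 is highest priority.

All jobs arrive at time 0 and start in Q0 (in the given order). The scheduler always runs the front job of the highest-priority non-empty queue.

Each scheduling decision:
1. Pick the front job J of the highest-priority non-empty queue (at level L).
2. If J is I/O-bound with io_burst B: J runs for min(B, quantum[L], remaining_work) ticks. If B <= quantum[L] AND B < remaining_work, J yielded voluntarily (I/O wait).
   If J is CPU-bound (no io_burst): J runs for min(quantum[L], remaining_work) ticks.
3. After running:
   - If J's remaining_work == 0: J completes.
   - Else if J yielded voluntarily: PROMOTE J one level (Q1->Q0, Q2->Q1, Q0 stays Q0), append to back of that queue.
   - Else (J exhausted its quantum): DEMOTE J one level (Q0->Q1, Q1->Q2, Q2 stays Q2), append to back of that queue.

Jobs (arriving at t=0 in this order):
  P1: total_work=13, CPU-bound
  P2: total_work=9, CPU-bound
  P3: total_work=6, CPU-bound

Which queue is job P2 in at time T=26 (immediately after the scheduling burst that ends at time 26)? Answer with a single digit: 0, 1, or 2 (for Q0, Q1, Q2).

t=0-2: P1@Q0 runs 2, rem=11, quantum used, demote→Q1. Q0=[P2,P3] Q1=[P1] Q2=[]
t=2-4: P2@Q0 runs 2, rem=7, quantum used, demote→Q1. Q0=[P3] Q1=[P1,P2] Q2=[]
t=4-6: P3@Q0 runs 2, rem=4, quantum used, demote→Q1. Q0=[] Q1=[P1,P2,P3] Q2=[]
t=6-11: P1@Q1 runs 5, rem=6, quantum used, demote→Q2. Q0=[] Q1=[P2,P3] Q2=[P1]
t=11-16: P2@Q1 runs 5, rem=2, quantum used, demote→Q2. Q0=[] Q1=[P3] Q2=[P1,P2]
t=16-20: P3@Q1 runs 4, rem=0, completes. Q0=[] Q1=[] Q2=[P1,P2]
t=20-26: P1@Q2 runs 6, rem=0, completes. Q0=[] Q1=[] Q2=[P2]
t=26-28: P2@Q2 runs 2, rem=0, completes. Q0=[] Q1=[] Q2=[]

Answer: 2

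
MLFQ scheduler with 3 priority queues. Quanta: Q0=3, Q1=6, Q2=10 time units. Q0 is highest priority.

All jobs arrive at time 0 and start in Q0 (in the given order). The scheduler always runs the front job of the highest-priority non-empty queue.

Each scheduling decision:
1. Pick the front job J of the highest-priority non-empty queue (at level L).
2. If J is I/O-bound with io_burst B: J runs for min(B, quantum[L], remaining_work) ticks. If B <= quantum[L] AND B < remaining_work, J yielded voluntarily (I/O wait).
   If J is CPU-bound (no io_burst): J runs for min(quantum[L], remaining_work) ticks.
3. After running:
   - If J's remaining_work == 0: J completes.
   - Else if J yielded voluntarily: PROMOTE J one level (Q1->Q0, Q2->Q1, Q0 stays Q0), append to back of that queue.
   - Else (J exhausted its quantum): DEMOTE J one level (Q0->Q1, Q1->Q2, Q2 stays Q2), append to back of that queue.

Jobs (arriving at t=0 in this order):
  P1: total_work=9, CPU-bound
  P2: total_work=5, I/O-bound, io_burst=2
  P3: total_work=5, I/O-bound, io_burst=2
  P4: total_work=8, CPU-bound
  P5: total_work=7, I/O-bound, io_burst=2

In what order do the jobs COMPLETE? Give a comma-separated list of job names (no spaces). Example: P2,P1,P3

t=0-3: P1@Q0 runs 3, rem=6, quantum used, demote→Q1. Q0=[P2,P3,P4,P5] Q1=[P1] Q2=[]
t=3-5: P2@Q0 runs 2, rem=3, I/O yield, promote→Q0. Q0=[P3,P4,P5,P2] Q1=[P1] Q2=[]
t=5-7: P3@Q0 runs 2, rem=3, I/O yield, promote→Q0. Q0=[P4,P5,P2,P3] Q1=[P1] Q2=[]
t=7-10: P4@Q0 runs 3, rem=5, quantum used, demote→Q1. Q0=[P5,P2,P3] Q1=[P1,P4] Q2=[]
t=10-12: P5@Q0 runs 2, rem=5, I/O yield, promote→Q0. Q0=[P2,P3,P5] Q1=[P1,P4] Q2=[]
t=12-14: P2@Q0 runs 2, rem=1, I/O yield, promote→Q0. Q0=[P3,P5,P2] Q1=[P1,P4] Q2=[]
t=14-16: P3@Q0 runs 2, rem=1, I/O yield, promote→Q0. Q0=[P5,P2,P3] Q1=[P1,P4] Q2=[]
t=16-18: P5@Q0 runs 2, rem=3, I/O yield, promote→Q0. Q0=[P2,P3,P5] Q1=[P1,P4] Q2=[]
t=18-19: P2@Q0 runs 1, rem=0, completes. Q0=[P3,P5] Q1=[P1,P4] Q2=[]
t=19-20: P3@Q0 runs 1, rem=0, completes. Q0=[P5] Q1=[P1,P4] Q2=[]
t=20-22: P5@Q0 runs 2, rem=1, I/O yield, promote→Q0. Q0=[P5] Q1=[P1,P4] Q2=[]
t=22-23: P5@Q0 runs 1, rem=0, completes. Q0=[] Q1=[P1,P4] Q2=[]
t=23-29: P1@Q1 runs 6, rem=0, completes. Q0=[] Q1=[P4] Q2=[]
t=29-34: P4@Q1 runs 5, rem=0, completes. Q0=[] Q1=[] Q2=[]

Answer: P2,P3,P5,P1,P4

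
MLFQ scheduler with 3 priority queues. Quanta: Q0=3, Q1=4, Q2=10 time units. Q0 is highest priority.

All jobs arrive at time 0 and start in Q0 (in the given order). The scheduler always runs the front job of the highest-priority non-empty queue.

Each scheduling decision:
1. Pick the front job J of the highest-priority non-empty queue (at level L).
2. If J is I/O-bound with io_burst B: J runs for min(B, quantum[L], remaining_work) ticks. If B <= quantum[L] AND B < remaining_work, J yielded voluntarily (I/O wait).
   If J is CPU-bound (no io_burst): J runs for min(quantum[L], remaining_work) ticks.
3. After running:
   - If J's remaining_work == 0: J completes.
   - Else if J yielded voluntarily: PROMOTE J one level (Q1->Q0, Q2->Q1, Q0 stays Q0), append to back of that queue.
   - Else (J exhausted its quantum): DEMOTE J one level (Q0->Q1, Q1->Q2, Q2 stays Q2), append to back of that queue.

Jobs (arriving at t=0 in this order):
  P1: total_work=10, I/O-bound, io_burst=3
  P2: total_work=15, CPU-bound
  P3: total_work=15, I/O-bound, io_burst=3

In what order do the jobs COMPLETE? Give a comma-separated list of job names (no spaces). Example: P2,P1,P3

Answer: P1,P3,P2

Derivation:
t=0-3: P1@Q0 runs 3, rem=7, I/O yield, promote→Q0. Q0=[P2,P3,P1] Q1=[] Q2=[]
t=3-6: P2@Q0 runs 3, rem=12, quantum used, demote→Q1. Q0=[P3,P1] Q1=[P2] Q2=[]
t=6-9: P3@Q0 runs 3, rem=12, I/O yield, promote→Q0. Q0=[P1,P3] Q1=[P2] Q2=[]
t=9-12: P1@Q0 runs 3, rem=4, I/O yield, promote→Q0. Q0=[P3,P1] Q1=[P2] Q2=[]
t=12-15: P3@Q0 runs 3, rem=9, I/O yield, promote→Q0. Q0=[P1,P3] Q1=[P2] Q2=[]
t=15-18: P1@Q0 runs 3, rem=1, I/O yield, promote→Q0. Q0=[P3,P1] Q1=[P2] Q2=[]
t=18-21: P3@Q0 runs 3, rem=6, I/O yield, promote→Q0. Q0=[P1,P3] Q1=[P2] Q2=[]
t=21-22: P1@Q0 runs 1, rem=0, completes. Q0=[P3] Q1=[P2] Q2=[]
t=22-25: P3@Q0 runs 3, rem=3, I/O yield, promote→Q0. Q0=[P3] Q1=[P2] Q2=[]
t=25-28: P3@Q0 runs 3, rem=0, completes. Q0=[] Q1=[P2] Q2=[]
t=28-32: P2@Q1 runs 4, rem=8, quantum used, demote→Q2. Q0=[] Q1=[] Q2=[P2]
t=32-40: P2@Q2 runs 8, rem=0, completes. Q0=[] Q1=[] Q2=[]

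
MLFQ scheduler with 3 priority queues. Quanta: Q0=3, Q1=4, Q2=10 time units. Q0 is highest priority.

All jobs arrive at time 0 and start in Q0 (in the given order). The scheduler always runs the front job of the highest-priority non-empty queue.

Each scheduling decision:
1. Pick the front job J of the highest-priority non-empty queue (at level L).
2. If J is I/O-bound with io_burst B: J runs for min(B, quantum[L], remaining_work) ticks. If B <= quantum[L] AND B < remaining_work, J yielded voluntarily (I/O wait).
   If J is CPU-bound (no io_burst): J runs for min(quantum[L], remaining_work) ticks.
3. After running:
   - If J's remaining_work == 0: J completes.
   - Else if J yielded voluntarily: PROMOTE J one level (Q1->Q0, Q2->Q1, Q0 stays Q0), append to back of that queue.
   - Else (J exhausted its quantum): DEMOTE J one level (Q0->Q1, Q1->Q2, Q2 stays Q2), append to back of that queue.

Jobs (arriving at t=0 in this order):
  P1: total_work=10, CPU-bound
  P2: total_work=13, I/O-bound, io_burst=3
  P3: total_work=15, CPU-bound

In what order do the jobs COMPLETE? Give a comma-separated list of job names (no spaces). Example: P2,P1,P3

t=0-3: P1@Q0 runs 3, rem=7, quantum used, demote→Q1. Q0=[P2,P3] Q1=[P1] Q2=[]
t=3-6: P2@Q0 runs 3, rem=10, I/O yield, promote→Q0. Q0=[P3,P2] Q1=[P1] Q2=[]
t=6-9: P3@Q0 runs 3, rem=12, quantum used, demote→Q1. Q0=[P2] Q1=[P1,P3] Q2=[]
t=9-12: P2@Q0 runs 3, rem=7, I/O yield, promote→Q0. Q0=[P2] Q1=[P1,P3] Q2=[]
t=12-15: P2@Q0 runs 3, rem=4, I/O yield, promote→Q0. Q0=[P2] Q1=[P1,P3] Q2=[]
t=15-18: P2@Q0 runs 3, rem=1, I/O yield, promote→Q0. Q0=[P2] Q1=[P1,P3] Q2=[]
t=18-19: P2@Q0 runs 1, rem=0, completes. Q0=[] Q1=[P1,P3] Q2=[]
t=19-23: P1@Q1 runs 4, rem=3, quantum used, demote→Q2. Q0=[] Q1=[P3] Q2=[P1]
t=23-27: P3@Q1 runs 4, rem=8, quantum used, demote→Q2. Q0=[] Q1=[] Q2=[P1,P3]
t=27-30: P1@Q2 runs 3, rem=0, completes. Q0=[] Q1=[] Q2=[P3]
t=30-38: P3@Q2 runs 8, rem=0, completes. Q0=[] Q1=[] Q2=[]

Answer: P2,P1,P3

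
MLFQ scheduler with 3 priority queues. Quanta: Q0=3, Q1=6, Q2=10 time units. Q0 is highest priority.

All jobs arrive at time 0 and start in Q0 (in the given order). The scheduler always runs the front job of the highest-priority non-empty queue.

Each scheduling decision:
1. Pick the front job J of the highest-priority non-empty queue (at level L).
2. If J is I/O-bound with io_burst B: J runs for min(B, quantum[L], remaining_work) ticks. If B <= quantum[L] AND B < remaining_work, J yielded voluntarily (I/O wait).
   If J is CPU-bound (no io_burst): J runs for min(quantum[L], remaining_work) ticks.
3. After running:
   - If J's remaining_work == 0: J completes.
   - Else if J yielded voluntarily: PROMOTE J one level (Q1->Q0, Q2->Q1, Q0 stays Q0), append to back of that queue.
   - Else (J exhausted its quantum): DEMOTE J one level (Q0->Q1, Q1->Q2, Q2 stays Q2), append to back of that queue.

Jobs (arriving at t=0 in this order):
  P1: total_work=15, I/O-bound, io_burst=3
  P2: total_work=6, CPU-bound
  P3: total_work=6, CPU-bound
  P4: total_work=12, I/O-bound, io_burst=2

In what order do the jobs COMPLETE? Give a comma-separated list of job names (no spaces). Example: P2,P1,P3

t=0-3: P1@Q0 runs 3, rem=12, I/O yield, promote→Q0. Q0=[P2,P3,P4,P1] Q1=[] Q2=[]
t=3-6: P2@Q0 runs 3, rem=3, quantum used, demote→Q1. Q0=[P3,P4,P1] Q1=[P2] Q2=[]
t=6-9: P3@Q0 runs 3, rem=3, quantum used, demote→Q1. Q0=[P4,P1] Q1=[P2,P3] Q2=[]
t=9-11: P4@Q0 runs 2, rem=10, I/O yield, promote→Q0. Q0=[P1,P4] Q1=[P2,P3] Q2=[]
t=11-14: P1@Q0 runs 3, rem=9, I/O yield, promote→Q0. Q0=[P4,P1] Q1=[P2,P3] Q2=[]
t=14-16: P4@Q0 runs 2, rem=8, I/O yield, promote→Q0. Q0=[P1,P4] Q1=[P2,P3] Q2=[]
t=16-19: P1@Q0 runs 3, rem=6, I/O yield, promote→Q0. Q0=[P4,P1] Q1=[P2,P3] Q2=[]
t=19-21: P4@Q0 runs 2, rem=6, I/O yield, promote→Q0. Q0=[P1,P4] Q1=[P2,P3] Q2=[]
t=21-24: P1@Q0 runs 3, rem=3, I/O yield, promote→Q0. Q0=[P4,P1] Q1=[P2,P3] Q2=[]
t=24-26: P4@Q0 runs 2, rem=4, I/O yield, promote→Q0. Q0=[P1,P4] Q1=[P2,P3] Q2=[]
t=26-29: P1@Q0 runs 3, rem=0, completes. Q0=[P4] Q1=[P2,P3] Q2=[]
t=29-31: P4@Q0 runs 2, rem=2, I/O yield, promote→Q0. Q0=[P4] Q1=[P2,P3] Q2=[]
t=31-33: P4@Q0 runs 2, rem=0, completes. Q0=[] Q1=[P2,P3] Q2=[]
t=33-36: P2@Q1 runs 3, rem=0, completes. Q0=[] Q1=[P3] Q2=[]
t=36-39: P3@Q1 runs 3, rem=0, completes. Q0=[] Q1=[] Q2=[]

Answer: P1,P4,P2,P3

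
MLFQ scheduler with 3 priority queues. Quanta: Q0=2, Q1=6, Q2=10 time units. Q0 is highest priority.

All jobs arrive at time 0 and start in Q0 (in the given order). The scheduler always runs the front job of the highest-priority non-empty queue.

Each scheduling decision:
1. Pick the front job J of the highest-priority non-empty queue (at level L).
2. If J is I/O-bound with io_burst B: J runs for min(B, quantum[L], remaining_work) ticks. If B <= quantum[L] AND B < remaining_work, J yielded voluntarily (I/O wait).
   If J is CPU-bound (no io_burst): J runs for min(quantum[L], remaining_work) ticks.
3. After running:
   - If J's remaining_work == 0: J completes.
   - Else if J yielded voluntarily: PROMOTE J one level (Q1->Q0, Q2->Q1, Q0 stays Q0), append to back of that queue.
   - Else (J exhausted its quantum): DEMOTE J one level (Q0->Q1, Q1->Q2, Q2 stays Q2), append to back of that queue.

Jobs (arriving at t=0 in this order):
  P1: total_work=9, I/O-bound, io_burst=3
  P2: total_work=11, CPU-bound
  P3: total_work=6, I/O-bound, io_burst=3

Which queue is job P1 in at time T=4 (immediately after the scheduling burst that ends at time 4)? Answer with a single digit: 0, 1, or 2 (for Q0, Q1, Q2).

t=0-2: P1@Q0 runs 2, rem=7, quantum used, demote→Q1. Q0=[P2,P3] Q1=[P1] Q2=[]
t=2-4: P2@Q0 runs 2, rem=9, quantum used, demote→Q1. Q0=[P3] Q1=[P1,P2] Q2=[]
t=4-6: P3@Q0 runs 2, rem=4, quantum used, demote→Q1. Q0=[] Q1=[P1,P2,P3] Q2=[]
t=6-9: P1@Q1 runs 3, rem=4, I/O yield, promote→Q0. Q0=[P1] Q1=[P2,P3] Q2=[]
t=9-11: P1@Q0 runs 2, rem=2, quantum used, demote→Q1. Q0=[] Q1=[P2,P3,P1] Q2=[]
t=11-17: P2@Q1 runs 6, rem=3, quantum used, demote→Q2. Q0=[] Q1=[P3,P1] Q2=[P2]
t=17-20: P3@Q1 runs 3, rem=1, I/O yield, promote→Q0. Q0=[P3] Q1=[P1] Q2=[P2]
t=20-21: P3@Q0 runs 1, rem=0, completes. Q0=[] Q1=[P1] Q2=[P2]
t=21-23: P1@Q1 runs 2, rem=0, completes. Q0=[] Q1=[] Q2=[P2]
t=23-26: P2@Q2 runs 3, rem=0, completes. Q0=[] Q1=[] Q2=[]

Answer: 1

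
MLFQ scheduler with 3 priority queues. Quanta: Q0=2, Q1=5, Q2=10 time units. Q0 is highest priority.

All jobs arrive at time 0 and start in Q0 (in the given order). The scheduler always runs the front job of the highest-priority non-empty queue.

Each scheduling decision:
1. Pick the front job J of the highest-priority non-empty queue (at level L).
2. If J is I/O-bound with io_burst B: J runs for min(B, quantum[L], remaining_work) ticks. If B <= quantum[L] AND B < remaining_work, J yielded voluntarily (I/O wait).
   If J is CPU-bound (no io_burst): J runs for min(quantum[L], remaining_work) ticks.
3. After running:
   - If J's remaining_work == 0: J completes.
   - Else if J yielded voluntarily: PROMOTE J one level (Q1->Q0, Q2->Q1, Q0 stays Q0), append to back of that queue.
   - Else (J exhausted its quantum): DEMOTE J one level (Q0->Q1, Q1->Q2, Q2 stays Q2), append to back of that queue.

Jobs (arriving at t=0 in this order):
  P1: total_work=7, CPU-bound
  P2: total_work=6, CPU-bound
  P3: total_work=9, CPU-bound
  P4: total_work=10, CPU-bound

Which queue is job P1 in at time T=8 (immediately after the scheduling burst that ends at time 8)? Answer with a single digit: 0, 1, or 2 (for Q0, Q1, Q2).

Answer: 1

Derivation:
t=0-2: P1@Q0 runs 2, rem=5, quantum used, demote→Q1. Q0=[P2,P3,P4] Q1=[P1] Q2=[]
t=2-4: P2@Q0 runs 2, rem=4, quantum used, demote→Q1. Q0=[P3,P4] Q1=[P1,P2] Q2=[]
t=4-6: P3@Q0 runs 2, rem=7, quantum used, demote→Q1. Q0=[P4] Q1=[P1,P2,P3] Q2=[]
t=6-8: P4@Q0 runs 2, rem=8, quantum used, demote→Q1. Q0=[] Q1=[P1,P2,P3,P4] Q2=[]
t=8-13: P1@Q1 runs 5, rem=0, completes. Q0=[] Q1=[P2,P3,P4] Q2=[]
t=13-17: P2@Q1 runs 4, rem=0, completes. Q0=[] Q1=[P3,P4] Q2=[]
t=17-22: P3@Q1 runs 5, rem=2, quantum used, demote→Q2. Q0=[] Q1=[P4] Q2=[P3]
t=22-27: P4@Q1 runs 5, rem=3, quantum used, demote→Q2. Q0=[] Q1=[] Q2=[P3,P4]
t=27-29: P3@Q2 runs 2, rem=0, completes. Q0=[] Q1=[] Q2=[P4]
t=29-32: P4@Q2 runs 3, rem=0, completes. Q0=[] Q1=[] Q2=[]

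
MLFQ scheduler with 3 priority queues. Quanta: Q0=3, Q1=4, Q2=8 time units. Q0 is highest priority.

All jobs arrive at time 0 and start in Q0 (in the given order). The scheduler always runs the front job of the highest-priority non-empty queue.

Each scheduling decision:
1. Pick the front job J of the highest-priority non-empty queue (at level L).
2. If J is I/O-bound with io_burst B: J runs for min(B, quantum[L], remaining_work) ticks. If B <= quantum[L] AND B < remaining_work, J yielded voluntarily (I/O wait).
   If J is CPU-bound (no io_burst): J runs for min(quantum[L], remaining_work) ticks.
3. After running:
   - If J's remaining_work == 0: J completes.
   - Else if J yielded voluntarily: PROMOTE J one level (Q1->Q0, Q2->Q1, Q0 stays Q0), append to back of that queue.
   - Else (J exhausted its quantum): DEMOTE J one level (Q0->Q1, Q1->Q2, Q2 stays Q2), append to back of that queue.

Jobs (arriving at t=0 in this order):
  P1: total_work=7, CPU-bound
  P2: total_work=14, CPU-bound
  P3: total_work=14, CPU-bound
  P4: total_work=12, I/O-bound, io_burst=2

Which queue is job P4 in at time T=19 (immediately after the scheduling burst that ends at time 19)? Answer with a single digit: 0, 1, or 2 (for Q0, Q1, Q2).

t=0-3: P1@Q0 runs 3, rem=4, quantum used, demote→Q1. Q0=[P2,P3,P4] Q1=[P1] Q2=[]
t=3-6: P2@Q0 runs 3, rem=11, quantum used, demote→Q1. Q0=[P3,P4] Q1=[P1,P2] Q2=[]
t=6-9: P3@Q0 runs 3, rem=11, quantum used, demote→Q1. Q0=[P4] Q1=[P1,P2,P3] Q2=[]
t=9-11: P4@Q0 runs 2, rem=10, I/O yield, promote→Q0. Q0=[P4] Q1=[P1,P2,P3] Q2=[]
t=11-13: P4@Q0 runs 2, rem=8, I/O yield, promote→Q0. Q0=[P4] Q1=[P1,P2,P3] Q2=[]
t=13-15: P4@Q0 runs 2, rem=6, I/O yield, promote→Q0. Q0=[P4] Q1=[P1,P2,P3] Q2=[]
t=15-17: P4@Q0 runs 2, rem=4, I/O yield, promote→Q0. Q0=[P4] Q1=[P1,P2,P3] Q2=[]
t=17-19: P4@Q0 runs 2, rem=2, I/O yield, promote→Q0. Q0=[P4] Q1=[P1,P2,P3] Q2=[]
t=19-21: P4@Q0 runs 2, rem=0, completes. Q0=[] Q1=[P1,P2,P3] Q2=[]
t=21-25: P1@Q1 runs 4, rem=0, completes. Q0=[] Q1=[P2,P3] Q2=[]
t=25-29: P2@Q1 runs 4, rem=7, quantum used, demote→Q2. Q0=[] Q1=[P3] Q2=[P2]
t=29-33: P3@Q1 runs 4, rem=7, quantum used, demote→Q2. Q0=[] Q1=[] Q2=[P2,P3]
t=33-40: P2@Q2 runs 7, rem=0, completes. Q0=[] Q1=[] Q2=[P3]
t=40-47: P3@Q2 runs 7, rem=0, completes. Q0=[] Q1=[] Q2=[]

Answer: 0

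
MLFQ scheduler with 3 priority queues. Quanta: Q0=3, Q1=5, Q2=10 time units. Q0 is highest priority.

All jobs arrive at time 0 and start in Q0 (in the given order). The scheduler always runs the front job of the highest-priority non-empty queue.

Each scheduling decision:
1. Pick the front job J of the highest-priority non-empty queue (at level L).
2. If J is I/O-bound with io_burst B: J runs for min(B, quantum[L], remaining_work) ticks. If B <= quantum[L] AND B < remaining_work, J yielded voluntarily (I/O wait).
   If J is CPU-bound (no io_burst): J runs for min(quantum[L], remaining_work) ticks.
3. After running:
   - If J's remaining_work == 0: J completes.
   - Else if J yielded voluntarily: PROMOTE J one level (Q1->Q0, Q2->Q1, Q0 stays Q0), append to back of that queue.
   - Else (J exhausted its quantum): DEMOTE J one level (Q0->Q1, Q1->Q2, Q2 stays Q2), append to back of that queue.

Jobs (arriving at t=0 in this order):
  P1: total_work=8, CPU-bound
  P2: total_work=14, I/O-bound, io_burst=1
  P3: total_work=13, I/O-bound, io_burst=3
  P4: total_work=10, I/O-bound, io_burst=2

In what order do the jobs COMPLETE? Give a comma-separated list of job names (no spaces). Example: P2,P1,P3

Answer: P3,P4,P2,P1

Derivation:
t=0-3: P1@Q0 runs 3, rem=5, quantum used, demote→Q1. Q0=[P2,P3,P4] Q1=[P1] Q2=[]
t=3-4: P2@Q0 runs 1, rem=13, I/O yield, promote→Q0. Q0=[P3,P4,P2] Q1=[P1] Q2=[]
t=4-7: P3@Q0 runs 3, rem=10, I/O yield, promote→Q0. Q0=[P4,P2,P3] Q1=[P1] Q2=[]
t=7-9: P4@Q0 runs 2, rem=8, I/O yield, promote→Q0. Q0=[P2,P3,P4] Q1=[P1] Q2=[]
t=9-10: P2@Q0 runs 1, rem=12, I/O yield, promote→Q0. Q0=[P3,P4,P2] Q1=[P1] Q2=[]
t=10-13: P3@Q0 runs 3, rem=7, I/O yield, promote→Q0. Q0=[P4,P2,P3] Q1=[P1] Q2=[]
t=13-15: P4@Q0 runs 2, rem=6, I/O yield, promote→Q0. Q0=[P2,P3,P4] Q1=[P1] Q2=[]
t=15-16: P2@Q0 runs 1, rem=11, I/O yield, promote→Q0. Q0=[P3,P4,P2] Q1=[P1] Q2=[]
t=16-19: P3@Q0 runs 3, rem=4, I/O yield, promote→Q0. Q0=[P4,P2,P3] Q1=[P1] Q2=[]
t=19-21: P4@Q0 runs 2, rem=4, I/O yield, promote→Q0. Q0=[P2,P3,P4] Q1=[P1] Q2=[]
t=21-22: P2@Q0 runs 1, rem=10, I/O yield, promote→Q0. Q0=[P3,P4,P2] Q1=[P1] Q2=[]
t=22-25: P3@Q0 runs 3, rem=1, I/O yield, promote→Q0. Q0=[P4,P2,P3] Q1=[P1] Q2=[]
t=25-27: P4@Q0 runs 2, rem=2, I/O yield, promote→Q0. Q0=[P2,P3,P4] Q1=[P1] Q2=[]
t=27-28: P2@Q0 runs 1, rem=9, I/O yield, promote→Q0. Q0=[P3,P4,P2] Q1=[P1] Q2=[]
t=28-29: P3@Q0 runs 1, rem=0, completes. Q0=[P4,P2] Q1=[P1] Q2=[]
t=29-31: P4@Q0 runs 2, rem=0, completes. Q0=[P2] Q1=[P1] Q2=[]
t=31-32: P2@Q0 runs 1, rem=8, I/O yield, promote→Q0. Q0=[P2] Q1=[P1] Q2=[]
t=32-33: P2@Q0 runs 1, rem=7, I/O yield, promote→Q0. Q0=[P2] Q1=[P1] Q2=[]
t=33-34: P2@Q0 runs 1, rem=6, I/O yield, promote→Q0. Q0=[P2] Q1=[P1] Q2=[]
t=34-35: P2@Q0 runs 1, rem=5, I/O yield, promote→Q0. Q0=[P2] Q1=[P1] Q2=[]
t=35-36: P2@Q0 runs 1, rem=4, I/O yield, promote→Q0. Q0=[P2] Q1=[P1] Q2=[]
t=36-37: P2@Q0 runs 1, rem=3, I/O yield, promote→Q0. Q0=[P2] Q1=[P1] Q2=[]
t=37-38: P2@Q0 runs 1, rem=2, I/O yield, promote→Q0. Q0=[P2] Q1=[P1] Q2=[]
t=38-39: P2@Q0 runs 1, rem=1, I/O yield, promote→Q0. Q0=[P2] Q1=[P1] Q2=[]
t=39-40: P2@Q0 runs 1, rem=0, completes. Q0=[] Q1=[P1] Q2=[]
t=40-45: P1@Q1 runs 5, rem=0, completes. Q0=[] Q1=[] Q2=[]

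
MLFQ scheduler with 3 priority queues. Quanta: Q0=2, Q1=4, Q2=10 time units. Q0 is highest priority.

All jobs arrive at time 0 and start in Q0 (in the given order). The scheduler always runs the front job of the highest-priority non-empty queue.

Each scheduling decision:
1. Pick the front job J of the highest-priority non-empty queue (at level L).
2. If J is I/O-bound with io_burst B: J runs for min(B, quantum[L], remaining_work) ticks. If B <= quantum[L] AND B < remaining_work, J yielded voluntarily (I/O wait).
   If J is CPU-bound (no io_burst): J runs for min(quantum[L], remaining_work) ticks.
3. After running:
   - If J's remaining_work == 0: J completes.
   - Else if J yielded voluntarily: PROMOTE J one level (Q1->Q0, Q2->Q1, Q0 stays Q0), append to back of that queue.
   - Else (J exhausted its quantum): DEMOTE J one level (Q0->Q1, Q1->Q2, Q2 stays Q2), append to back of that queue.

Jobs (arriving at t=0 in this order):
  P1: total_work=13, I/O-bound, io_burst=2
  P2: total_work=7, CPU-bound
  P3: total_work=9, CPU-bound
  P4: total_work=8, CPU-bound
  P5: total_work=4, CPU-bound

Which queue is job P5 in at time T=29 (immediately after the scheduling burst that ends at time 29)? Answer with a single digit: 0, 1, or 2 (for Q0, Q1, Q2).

t=0-2: P1@Q0 runs 2, rem=11, I/O yield, promote→Q0. Q0=[P2,P3,P4,P5,P1] Q1=[] Q2=[]
t=2-4: P2@Q0 runs 2, rem=5, quantum used, demote→Q1. Q0=[P3,P4,P5,P1] Q1=[P2] Q2=[]
t=4-6: P3@Q0 runs 2, rem=7, quantum used, demote→Q1. Q0=[P4,P5,P1] Q1=[P2,P3] Q2=[]
t=6-8: P4@Q0 runs 2, rem=6, quantum used, demote→Q1. Q0=[P5,P1] Q1=[P2,P3,P4] Q2=[]
t=8-10: P5@Q0 runs 2, rem=2, quantum used, demote→Q1. Q0=[P1] Q1=[P2,P3,P4,P5] Q2=[]
t=10-12: P1@Q0 runs 2, rem=9, I/O yield, promote→Q0. Q0=[P1] Q1=[P2,P3,P4,P5] Q2=[]
t=12-14: P1@Q0 runs 2, rem=7, I/O yield, promote→Q0. Q0=[P1] Q1=[P2,P3,P4,P5] Q2=[]
t=14-16: P1@Q0 runs 2, rem=5, I/O yield, promote→Q0. Q0=[P1] Q1=[P2,P3,P4,P5] Q2=[]
t=16-18: P1@Q0 runs 2, rem=3, I/O yield, promote→Q0. Q0=[P1] Q1=[P2,P3,P4,P5] Q2=[]
t=18-20: P1@Q0 runs 2, rem=1, I/O yield, promote→Q0. Q0=[P1] Q1=[P2,P3,P4,P5] Q2=[]
t=20-21: P1@Q0 runs 1, rem=0, completes. Q0=[] Q1=[P2,P3,P4,P5] Q2=[]
t=21-25: P2@Q1 runs 4, rem=1, quantum used, demote→Q2. Q0=[] Q1=[P3,P4,P5] Q2=[P2]
t=25-29: P3@Q1 runs 4, rem=3, quantum used, demote→Q2. Q0=[] Q1=[P4,P5] Q2=[P2,P3]
t=29-33: P4@Q1 runs 4, rem=2, quantum used, demote→Q2. Q0=[] Q1=[P5] Q2=[P2,P3,P4]
t=33-35: P5@Q1 runs 2, rem=0, completes. Q0=[] Q1=[] Q2=[P2,P3,P4]
t=35-36: P2@Q2 runs 1, rem=0, completes. Q0=[] Q1=[] Q2=[P3,P4]
t=36-39: P3@Q2 runs 3, rem=0, completes. Q0=[] Q1=[] Q2=[P4]
t=39-41: P4@Q2 runs 2, rem=0, completes. Q0=[] Q1=[] Q2=[]

Answer: 1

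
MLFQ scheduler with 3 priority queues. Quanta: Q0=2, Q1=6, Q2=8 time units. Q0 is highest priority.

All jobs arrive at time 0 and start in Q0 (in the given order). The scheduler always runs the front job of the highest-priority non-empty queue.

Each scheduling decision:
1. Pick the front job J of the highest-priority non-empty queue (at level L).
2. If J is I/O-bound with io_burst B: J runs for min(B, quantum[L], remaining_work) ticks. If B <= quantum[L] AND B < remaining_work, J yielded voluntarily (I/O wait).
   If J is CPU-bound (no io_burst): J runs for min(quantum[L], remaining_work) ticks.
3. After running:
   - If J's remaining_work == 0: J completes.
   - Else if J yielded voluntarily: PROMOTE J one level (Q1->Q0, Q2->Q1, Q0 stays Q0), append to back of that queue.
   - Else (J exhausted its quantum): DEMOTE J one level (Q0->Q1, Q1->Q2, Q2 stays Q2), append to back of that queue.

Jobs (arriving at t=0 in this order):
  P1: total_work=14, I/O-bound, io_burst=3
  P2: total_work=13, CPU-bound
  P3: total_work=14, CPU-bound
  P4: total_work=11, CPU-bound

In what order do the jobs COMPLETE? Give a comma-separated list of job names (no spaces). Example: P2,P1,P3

Answer: P1,P2,P3,P4

Derivation:
t=0-2: P1@Q0 runs 2, rem=12, quantum used, demote→Q1. Q0=[P2,P3,P4] Q1=[P1] Q2=[]
t=2-4: P2@Q0 runs 2, rem=11, quantum used, demote→Q1. Q0=[P3,P4] Q1=[P1,P2] Q2=[]
t=4-6: P3@Q0 runs 2, rem=12, quantum used, demote→Q1. Q0=[P4] Q1=[P1,P2,P3] Q2=[]
t=6-8: P4@Q0 runs 2, rem=9, quantum used, demote→Q1. Q0=[] Q1=[P1,P2,P3,P4] Q2=[]
t=8-11: P1@Q1 runs 3, rem=9, I/O yield, promote→Q0. Q0=[P1] Q1=[P2,P3,P4] Q2=[]
t=11-13: P1@Q0 runs 2, rem=7, quantum used, demote→Q1. Q0=[] Q1=[P2,P3,P4,P1] Q2=[]
t=13-19: P2@Q1 runs 6, rem=5, quantum used, demote→Q2. Q0=[] Q1=[P3,P4,P1] Q2=[P2]
t=19-25: P3@Q1 runs 6, rem=6, quantum used, demote→Q2. Q0=[] Q1=[P4,P1] Q2=[P2,P3]
t=25-31: P4@Q1 runs 6, rem=3, quantum used, demote→Q2. Q0=[] Q1=[P1] Q2=[P2,P3,P4]
t=31-34: P1@Q1 runs 3, rem=4, I/O yield, promote→Q0. Q0=[P1] Q1=[] Q2=[P2,P3,P4]
t=34-36: P1@Q0 runs 2, rem=2, quantum used, demote→Q1. Q0=[] Q1=[P1] Q2=[P2,P3,P4]
t=36-38: P1@Q1 runs 2, rem=0, completes. Q0=[] Q1=[] Q2=[P2,P3,P4]
t=38-43: P2@Q2 runs 5, rem=0, completes. Q0=[] Q1=[] Q2=[P3,P4]
t=43-49: P3@Q2 runs 6, rem=0, completes. Q0=[] Q1=[] Q2=[P4]
t=49-52: P4@Q2 runs 3, rem=0, completes. Q0=[] Q1=[] Q2=[]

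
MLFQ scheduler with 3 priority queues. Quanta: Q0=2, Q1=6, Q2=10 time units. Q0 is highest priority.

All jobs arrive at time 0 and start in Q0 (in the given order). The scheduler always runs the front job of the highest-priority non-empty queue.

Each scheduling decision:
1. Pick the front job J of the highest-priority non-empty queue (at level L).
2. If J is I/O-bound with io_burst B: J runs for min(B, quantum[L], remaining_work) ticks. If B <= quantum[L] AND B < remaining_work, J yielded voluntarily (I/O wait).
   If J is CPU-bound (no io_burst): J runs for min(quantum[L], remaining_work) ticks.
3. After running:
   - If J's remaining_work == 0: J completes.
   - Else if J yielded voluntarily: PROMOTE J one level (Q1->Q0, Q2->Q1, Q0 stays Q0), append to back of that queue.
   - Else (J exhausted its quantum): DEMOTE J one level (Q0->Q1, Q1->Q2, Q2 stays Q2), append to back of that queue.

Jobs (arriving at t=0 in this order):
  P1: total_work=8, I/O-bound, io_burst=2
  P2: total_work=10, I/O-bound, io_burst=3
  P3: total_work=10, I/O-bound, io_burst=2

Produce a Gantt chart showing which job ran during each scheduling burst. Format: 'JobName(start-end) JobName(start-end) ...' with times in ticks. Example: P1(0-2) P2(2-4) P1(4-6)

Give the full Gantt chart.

t=0-2: P1@Q0 runs 2, rem=6, I/O yield, promote→Q0. Q0=[P2,P3,P1] Q1=[] Q2=[]
t=2-4: P2@Q0 runs 2, rem=8, quantum used, demote→Q1. Q0=[P3,P1] Q1=[P2] Q2=[]
t=4-6: P3@Q0 runs 2, rem=8, I/O yield, promote→Q0. Q0=[P1,P3] Q1=[P2] Q2=[]
t=6-8: P1@Q0 runs 2, rem=4, I/O yield, promote→Q0. Q0=[P3,P1] Q1=[P2] Q2=[]
t=8-10: P3@Q0 runs 2, rem=6, I/O yield, promote→Q0. Q0=[P1,P3] Q1=[P2] Q2=[]
t=10-12: P1@Q0 runs 2, rem=2, I/O yield, promote→Q0. Q0=[P3,P1] Q1=[P2] Q2=[]
t=12-14: P3@Q0 runs 2, rem=4, I/O yield, promote→Q0. Q0=[P1,P3] Q1=[P2] Q2=[]
t=14-16: P1@Q0 runs 2, rem=0, completes. Q0=[P3] Q1=[P2] Q2=[]
t=16-18: P3@Q0 runs 2, rem=2, I/O yield, promote→Q0. Q0=[P3] Q1=[P2] Q2=[]
t=18-20: P3@Q0 runs 2, rem=0, completes. Q0=[] Q1=[P2] Q2=[]
t=20-23: P2@Q1 runs 3, rem=5, I/O yield, promote→Q0. Q0=[P2] Q1=[] Q2=[]
t=23-25: P2@Q0 runs 2, rem=3, quantum used, demote→Q1. Q0=[] Q1=[P2] Q2=[]
t=25-28: P2@Q1 runs 3, rem=0, completes. Q0=[] Q1=[] Q2=[]

Answer: P1(0-2) P2(2-4) P3(4-6) P1(6-8) P3(8-10) P1(10-12) P3(12-14) P1(14-16) P3(16-18) P3(18-20) P2(20-23) P2(23-25) P2(25-28)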